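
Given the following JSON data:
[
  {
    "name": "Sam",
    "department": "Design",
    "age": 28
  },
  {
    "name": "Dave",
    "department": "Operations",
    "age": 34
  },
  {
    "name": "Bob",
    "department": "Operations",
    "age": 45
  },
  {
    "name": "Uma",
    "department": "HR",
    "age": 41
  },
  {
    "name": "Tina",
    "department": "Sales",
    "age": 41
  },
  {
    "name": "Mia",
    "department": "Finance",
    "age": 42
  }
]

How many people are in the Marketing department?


Scanning records for department = Marketing
  No matches found
Count: 0

ANSWER: 0


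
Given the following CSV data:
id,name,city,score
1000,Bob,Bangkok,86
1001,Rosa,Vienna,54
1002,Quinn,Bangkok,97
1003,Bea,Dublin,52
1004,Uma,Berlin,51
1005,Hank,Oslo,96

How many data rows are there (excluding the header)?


Counting rows (excluding header):
Header: id,name,city,score
Data rows: 6

ANSWER: 6


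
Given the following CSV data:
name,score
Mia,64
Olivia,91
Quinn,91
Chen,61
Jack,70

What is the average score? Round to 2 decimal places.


Scores: 64, 91, 91, 61, 70
Sum = 377
Count = 5
Average = 377 / 5 = 75.40

ANSWER: 75.40


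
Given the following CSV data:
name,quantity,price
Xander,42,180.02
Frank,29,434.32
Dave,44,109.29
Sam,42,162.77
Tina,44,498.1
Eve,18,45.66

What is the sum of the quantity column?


Values in 'quantity' column:
  Row 1: 42
  Row 2: 29
  Row 3: 44
  Row 4: 42
  Row 5: 44
  Row 6: 18
Sum = 42 + 29 + 44 + 42 + 44 + 18 = 219

ANSWER: 219


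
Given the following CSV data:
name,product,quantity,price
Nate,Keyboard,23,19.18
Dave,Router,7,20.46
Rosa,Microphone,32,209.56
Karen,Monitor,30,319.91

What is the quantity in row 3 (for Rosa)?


Row 3: Rosa
Column 'quantity' = 32

ANSWER: 32


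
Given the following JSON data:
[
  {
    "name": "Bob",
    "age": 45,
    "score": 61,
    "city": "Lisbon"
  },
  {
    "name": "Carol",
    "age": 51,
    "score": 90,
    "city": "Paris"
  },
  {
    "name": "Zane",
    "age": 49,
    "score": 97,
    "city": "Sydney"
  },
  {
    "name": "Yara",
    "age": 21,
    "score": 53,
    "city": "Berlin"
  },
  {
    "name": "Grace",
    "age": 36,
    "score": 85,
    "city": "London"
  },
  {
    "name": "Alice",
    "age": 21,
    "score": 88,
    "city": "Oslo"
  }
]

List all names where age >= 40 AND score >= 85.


Checking both conditions:
  Bob (age=45, score=61) -> no
  Carol (age=51, score=90) -> YES
  Zane (age=49, score=97) -> YES
  Yara (age=21, score=53) -> no
  Grace (age=36, score=85) -> no
  Alice (age=21, score=88) -> no


ANSWER: Carol, Zane


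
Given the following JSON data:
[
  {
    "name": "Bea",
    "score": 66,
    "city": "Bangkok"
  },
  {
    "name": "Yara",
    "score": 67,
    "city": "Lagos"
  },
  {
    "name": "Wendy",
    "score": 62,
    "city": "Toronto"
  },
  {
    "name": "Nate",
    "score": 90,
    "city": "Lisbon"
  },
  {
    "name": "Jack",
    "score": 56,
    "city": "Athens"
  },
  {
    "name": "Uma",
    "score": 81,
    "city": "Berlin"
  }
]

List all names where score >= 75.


Filtering records where score >= 75:
  Bea (score=66) -> no
  Yara (score=67) -> no
  Wendy (score=62) -> no
  Nate (score=90) -> YES
  Jack (score=56) -> no
  Uma (score=81) -> YES


ANSWER: Nate, Uma


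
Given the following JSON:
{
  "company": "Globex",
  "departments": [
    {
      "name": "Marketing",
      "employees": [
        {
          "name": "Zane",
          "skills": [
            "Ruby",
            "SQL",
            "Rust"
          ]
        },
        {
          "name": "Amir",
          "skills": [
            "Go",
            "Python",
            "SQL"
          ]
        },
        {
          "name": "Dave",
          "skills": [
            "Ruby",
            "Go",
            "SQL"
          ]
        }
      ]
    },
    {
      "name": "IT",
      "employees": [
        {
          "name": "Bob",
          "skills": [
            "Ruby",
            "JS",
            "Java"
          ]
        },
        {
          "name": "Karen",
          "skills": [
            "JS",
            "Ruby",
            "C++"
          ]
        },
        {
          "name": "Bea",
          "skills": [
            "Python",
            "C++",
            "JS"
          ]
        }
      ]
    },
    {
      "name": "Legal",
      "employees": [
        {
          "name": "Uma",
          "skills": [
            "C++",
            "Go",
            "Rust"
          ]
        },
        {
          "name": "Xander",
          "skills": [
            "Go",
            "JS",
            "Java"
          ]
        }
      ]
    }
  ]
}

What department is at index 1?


Path: departments[1].name
Value: IT

ANSWER: IT


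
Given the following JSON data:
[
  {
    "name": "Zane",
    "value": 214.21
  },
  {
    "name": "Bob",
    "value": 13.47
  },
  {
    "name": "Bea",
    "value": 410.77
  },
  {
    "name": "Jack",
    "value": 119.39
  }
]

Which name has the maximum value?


Comparing values:
  Zane: 214.21
  Bob: 13.47
  Bea: 410.77
  Jack: 119.39
Maximum: Bea (410.77)

ANSWER: Bea


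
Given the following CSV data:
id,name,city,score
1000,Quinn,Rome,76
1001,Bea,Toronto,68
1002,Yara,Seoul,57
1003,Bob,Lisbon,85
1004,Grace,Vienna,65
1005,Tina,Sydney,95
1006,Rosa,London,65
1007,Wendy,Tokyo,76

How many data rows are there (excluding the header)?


Counting rows (excluding header):
Header: id,name,city,score
Data rows: 8

ANSWER: 8


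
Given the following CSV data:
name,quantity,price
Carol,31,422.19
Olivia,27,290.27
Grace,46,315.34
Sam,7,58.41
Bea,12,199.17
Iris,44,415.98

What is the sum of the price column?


Values in 'price' column:
  Row 1: 422.19
  Row 2: 290.27
  Row 3: 315.34
  Row 4: 58.41
  Row 5: 199.17
  Row 6: 415.98
Sum = 422.19 + 290.27 + 315.34 + 58.41 + 199.17 + 415.98 = 1701.36

ANSWER: 1701.36


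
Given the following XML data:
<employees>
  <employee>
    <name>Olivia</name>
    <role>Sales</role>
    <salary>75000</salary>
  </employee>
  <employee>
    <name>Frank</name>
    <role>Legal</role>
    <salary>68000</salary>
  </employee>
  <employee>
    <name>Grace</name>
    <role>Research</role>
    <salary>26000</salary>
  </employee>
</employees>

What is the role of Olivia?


Searching for <employee> with <name>Olivia</name>
Found at position 1
<role>Sales</role>

ANSWER: Sales


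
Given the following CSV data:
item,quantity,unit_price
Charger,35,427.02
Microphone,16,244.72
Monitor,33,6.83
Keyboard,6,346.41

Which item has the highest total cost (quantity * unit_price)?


Computing row totals:
  Charger: 14945.7
  Microphone: 3915.52
  Monitor: 225.39
  Keyboard: 2078.46
Maximum: Charger (14945.7)

ANSWER: Charger


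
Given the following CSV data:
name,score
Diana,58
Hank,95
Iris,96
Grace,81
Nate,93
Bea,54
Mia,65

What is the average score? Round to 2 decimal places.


Scores: 58, 95, 96, 81, 93, 54, 65
Sum = 542
Count = 7
Average = 542 / 7 = 77.43

ANSWER: 77.43


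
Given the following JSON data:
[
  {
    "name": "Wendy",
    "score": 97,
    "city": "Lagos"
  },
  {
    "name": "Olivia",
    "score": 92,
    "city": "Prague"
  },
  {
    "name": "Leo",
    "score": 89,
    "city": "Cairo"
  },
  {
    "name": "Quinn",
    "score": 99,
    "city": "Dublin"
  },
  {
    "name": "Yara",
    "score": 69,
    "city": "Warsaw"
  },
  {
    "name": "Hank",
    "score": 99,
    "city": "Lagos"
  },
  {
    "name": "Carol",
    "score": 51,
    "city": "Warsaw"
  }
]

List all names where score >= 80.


Filtering records where score >= 80:
  Wendy (score=97) -> YES
  Olivia (score=92) -> YES
  Leo (score=89) -> YES
  Quinn (score=99) -> YES
  Yara (score=69) -> no
  Hank (score=99) -> YES
  Carol (score=51) -> no


ANSWER: Wendy, Olivia, Leo, Quinn, Hank


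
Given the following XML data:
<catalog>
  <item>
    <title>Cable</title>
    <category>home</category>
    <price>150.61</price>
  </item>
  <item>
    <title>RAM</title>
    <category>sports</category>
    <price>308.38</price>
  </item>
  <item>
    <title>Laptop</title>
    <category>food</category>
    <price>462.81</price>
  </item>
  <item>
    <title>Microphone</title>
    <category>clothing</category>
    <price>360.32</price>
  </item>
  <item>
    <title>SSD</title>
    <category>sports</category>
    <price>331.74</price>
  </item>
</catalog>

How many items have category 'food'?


Scanning <item> elements for <category>food</category>:
  Item 3: Laptop -> MATCH
Count: 1

ANSWER: 1


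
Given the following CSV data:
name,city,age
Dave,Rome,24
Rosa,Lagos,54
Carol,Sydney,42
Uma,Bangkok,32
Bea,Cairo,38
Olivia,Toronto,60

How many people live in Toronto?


Scanning city column for 'Toronto':
  Row 6: Olivia -> MATCH
Total matches: 1

ANSWER: 1


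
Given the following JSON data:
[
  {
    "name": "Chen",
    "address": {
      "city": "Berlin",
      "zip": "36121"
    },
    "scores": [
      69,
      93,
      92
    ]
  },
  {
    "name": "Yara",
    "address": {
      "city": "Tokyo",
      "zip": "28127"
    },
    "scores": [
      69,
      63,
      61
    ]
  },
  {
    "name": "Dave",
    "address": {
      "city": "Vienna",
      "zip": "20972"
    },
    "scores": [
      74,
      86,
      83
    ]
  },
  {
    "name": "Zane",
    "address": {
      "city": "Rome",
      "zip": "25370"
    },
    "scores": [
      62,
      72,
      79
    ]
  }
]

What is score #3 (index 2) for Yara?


Path: records[1].scores[2]
Value: 61

ANSWER: 61


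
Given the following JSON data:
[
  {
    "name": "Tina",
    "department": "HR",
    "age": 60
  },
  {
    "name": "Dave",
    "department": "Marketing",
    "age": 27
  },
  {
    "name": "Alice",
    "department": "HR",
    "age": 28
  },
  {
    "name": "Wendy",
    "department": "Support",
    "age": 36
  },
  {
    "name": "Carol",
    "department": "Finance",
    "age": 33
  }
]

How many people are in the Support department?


Scanning records for department = Support
  Record 3: Wendy
Count: 1

ANSWER: 1


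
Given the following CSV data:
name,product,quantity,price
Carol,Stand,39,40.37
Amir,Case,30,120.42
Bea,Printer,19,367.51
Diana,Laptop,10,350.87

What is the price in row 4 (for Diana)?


Row 4: Diana
Column 'price' = 350.87

ANSWER: 350.87


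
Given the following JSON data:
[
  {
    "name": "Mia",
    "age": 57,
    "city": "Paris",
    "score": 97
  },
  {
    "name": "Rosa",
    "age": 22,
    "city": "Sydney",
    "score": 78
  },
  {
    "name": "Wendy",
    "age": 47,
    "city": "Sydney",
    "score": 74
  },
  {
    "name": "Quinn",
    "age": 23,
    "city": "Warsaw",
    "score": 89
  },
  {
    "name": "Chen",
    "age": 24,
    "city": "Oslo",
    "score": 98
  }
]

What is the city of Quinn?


Looking up record where name = Quinn
Record index: 3
Field 'city' = Warsaw

ANSWER: Warsaw


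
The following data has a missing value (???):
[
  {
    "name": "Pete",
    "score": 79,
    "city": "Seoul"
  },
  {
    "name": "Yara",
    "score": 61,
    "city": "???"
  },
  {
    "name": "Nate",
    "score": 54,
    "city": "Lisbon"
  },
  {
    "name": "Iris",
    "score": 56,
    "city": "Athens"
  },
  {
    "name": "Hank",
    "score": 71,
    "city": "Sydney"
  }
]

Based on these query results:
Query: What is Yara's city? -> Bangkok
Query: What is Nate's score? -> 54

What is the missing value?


The missing value is Yara's city
From query: Yara's city = Bangkok

ANSWER: Bangkok


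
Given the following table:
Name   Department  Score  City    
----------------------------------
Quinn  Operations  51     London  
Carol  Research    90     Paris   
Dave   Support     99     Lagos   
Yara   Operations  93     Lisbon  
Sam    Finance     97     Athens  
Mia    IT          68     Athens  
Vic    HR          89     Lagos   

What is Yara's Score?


Row 4: Yara
Score = 93

ANSWER: 93


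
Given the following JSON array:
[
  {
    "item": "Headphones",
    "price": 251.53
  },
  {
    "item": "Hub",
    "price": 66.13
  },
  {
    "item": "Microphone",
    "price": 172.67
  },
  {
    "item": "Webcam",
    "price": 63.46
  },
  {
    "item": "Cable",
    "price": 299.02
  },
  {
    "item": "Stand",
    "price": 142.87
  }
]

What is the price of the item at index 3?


Array index 3 -> Webcam
price = 63.46

ANSWER: 63.46


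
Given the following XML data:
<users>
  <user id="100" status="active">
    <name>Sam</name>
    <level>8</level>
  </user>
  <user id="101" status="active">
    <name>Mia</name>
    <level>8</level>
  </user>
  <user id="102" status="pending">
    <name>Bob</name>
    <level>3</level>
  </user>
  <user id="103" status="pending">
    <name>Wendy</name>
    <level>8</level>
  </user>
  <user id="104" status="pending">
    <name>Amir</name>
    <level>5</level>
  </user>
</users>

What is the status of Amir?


Finding user with name = Amir
user id="104" status="pending"

ANSWER: pending


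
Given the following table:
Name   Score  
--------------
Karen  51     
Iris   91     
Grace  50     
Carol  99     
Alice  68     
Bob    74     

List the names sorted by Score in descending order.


Sorting by Score (descending):
  Carol: 99
  Iris: 91
  Bob: 74
  Alice: 68
  Karen: 51
  Grace: 50


ANSWER: Carol, Iris, Bob, Alice, Karen, Grace


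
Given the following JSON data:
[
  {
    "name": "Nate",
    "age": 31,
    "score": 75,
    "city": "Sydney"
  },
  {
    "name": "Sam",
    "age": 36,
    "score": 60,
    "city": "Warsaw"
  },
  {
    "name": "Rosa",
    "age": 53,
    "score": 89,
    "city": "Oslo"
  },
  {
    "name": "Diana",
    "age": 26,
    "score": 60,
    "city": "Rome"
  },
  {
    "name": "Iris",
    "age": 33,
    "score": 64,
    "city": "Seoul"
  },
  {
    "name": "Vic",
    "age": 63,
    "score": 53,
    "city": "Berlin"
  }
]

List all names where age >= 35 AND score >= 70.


Checking both conditions:
  Nate (age=31, score=75) -> no
  Sam (age=36, score=60) -> no
  Rosa (age=53, score=89) -> YES
  Diana (age=26, score=60) -> no
  Iris (age=33, score=64) -> no
  Vic (age=63, score=53) -> no


ANSWER: Rosa


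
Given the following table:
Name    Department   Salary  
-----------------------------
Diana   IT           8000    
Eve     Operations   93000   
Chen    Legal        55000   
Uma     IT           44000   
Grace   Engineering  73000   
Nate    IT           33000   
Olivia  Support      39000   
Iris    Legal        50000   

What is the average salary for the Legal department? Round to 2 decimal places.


Legal department members:
  Chen: 55000
  Iris: 50000
Sum = 105000
Count = 2
Average = 105000 / 2 = 52500.00

ANSWER: 52500.00


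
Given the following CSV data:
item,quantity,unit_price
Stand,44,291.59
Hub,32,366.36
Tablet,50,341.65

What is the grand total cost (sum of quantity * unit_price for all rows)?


Computing row totals:
  Stand: 44 * 291.59 = 12829.96
  Hub: 32 * 366.36 = 11723.52
  Tablet: 50 * 341.65 = 17082.5
Grand total = 12829.96 + 11723.52 + 17082.5 = 41635.98

ANSWER: 41635.98


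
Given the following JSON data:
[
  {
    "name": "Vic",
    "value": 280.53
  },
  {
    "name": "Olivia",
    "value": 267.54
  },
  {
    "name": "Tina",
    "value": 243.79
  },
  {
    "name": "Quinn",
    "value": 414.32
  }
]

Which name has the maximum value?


Comparing values:
  Vic: 280.53
  Olivia: 267.54
  Tina: 243.79
  Quinn: 414.32
Maximum: Quinn (414.32)

ANSWER: Quinn


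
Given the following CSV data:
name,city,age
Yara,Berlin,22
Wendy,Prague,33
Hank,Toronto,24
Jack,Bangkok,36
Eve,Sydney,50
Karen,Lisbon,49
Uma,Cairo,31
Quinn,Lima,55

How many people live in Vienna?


Scanning city column for 'Vienna':
Total matches: 0

ANSWER: 0


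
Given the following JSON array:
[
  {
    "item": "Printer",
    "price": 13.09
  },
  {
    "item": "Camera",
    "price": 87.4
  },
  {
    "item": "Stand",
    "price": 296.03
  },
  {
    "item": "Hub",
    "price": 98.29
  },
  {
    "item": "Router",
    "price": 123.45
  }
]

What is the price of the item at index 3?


Array index 3 -> Hub
price = 98.29

ANSWER: 98.29


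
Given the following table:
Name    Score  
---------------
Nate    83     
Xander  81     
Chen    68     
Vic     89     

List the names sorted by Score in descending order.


Sorting by Score (descending):
  Vic: 89
  Nate: 83
  Xander: 81
  Chen: 68


ANSWER: Vic, Nate, Xander, Chen


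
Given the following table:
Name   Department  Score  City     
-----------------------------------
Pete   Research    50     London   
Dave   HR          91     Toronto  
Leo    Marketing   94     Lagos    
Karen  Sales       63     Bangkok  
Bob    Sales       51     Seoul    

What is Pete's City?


Row 1: Pete
City = London

ANSWER: London


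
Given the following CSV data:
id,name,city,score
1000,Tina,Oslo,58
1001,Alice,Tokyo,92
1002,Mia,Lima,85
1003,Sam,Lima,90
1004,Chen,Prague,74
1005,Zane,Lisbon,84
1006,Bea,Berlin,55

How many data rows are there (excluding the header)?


Counting rows (excluding header):
Header: id,name,city,score
Data rows: 7

ANSWER: 7


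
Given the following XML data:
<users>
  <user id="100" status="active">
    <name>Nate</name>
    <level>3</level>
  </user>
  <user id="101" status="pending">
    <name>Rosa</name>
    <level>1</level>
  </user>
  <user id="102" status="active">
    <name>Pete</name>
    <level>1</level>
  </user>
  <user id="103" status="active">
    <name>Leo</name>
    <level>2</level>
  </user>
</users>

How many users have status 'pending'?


Counting users with status='pending':
  Rosa (id=101) -> MATCH
Count: 1

ANSWER: 1


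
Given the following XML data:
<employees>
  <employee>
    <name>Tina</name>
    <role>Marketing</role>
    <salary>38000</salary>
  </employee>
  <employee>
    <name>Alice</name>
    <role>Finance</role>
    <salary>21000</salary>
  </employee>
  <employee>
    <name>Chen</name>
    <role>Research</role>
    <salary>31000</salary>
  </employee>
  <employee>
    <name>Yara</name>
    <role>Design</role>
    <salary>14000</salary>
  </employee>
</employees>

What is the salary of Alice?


Searching for <employee> with <name>Alice</name>
Found at position 2
<salary>21000</salary>

ANSWER: 21000


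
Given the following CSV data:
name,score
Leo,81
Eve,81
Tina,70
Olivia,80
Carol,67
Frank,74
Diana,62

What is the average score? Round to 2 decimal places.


Scores: 81, 81, 70, 80, 67, 74, 62
Sum = 515
Count = 7
Average = 515 / 7 = 73.57

ANSWER: 73.57


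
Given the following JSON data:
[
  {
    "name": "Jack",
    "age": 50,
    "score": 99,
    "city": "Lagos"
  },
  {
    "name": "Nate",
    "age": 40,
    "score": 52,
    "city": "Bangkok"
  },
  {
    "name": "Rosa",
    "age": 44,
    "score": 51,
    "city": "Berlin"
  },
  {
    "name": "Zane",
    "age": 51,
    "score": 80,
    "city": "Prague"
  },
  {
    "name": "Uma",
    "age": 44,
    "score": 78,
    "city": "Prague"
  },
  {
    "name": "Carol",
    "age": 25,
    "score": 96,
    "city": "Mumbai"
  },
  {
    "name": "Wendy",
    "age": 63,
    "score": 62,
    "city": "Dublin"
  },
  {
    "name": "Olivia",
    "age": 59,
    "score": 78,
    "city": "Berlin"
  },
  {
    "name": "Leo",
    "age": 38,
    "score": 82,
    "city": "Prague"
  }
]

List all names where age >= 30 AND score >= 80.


Checking both conditions:
  Jack (age=50, score=99) -> YES
  Nate (age=40, score=52) -> no
  Rosa (age=44, score=51) -> no
  Zane (age=51, score=80) -> YES
  Uma (age=44, score=78) -> no
  Carol (age=25, score=96) -> no
  Wendy (age=63, score=62) -> no
  Olivia (age=59, score=78) -> no
  Leo (age=38, score=82) -> YES


ANSWER: Jack, Zane, Leo


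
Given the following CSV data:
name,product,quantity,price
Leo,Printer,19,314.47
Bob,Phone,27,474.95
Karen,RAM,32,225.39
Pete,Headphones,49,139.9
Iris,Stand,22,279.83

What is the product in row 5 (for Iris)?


Row 5: Iris
Column 'product' = Stand

ANSWER: Stand


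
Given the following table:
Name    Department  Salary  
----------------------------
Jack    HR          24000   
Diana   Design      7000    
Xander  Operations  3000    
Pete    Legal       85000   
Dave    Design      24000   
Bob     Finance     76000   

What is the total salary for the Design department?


Design department members:
  Diana: 7000
  Dave: 24000
Total = 7000 + 24000 = 31000

ANSWER: 31000


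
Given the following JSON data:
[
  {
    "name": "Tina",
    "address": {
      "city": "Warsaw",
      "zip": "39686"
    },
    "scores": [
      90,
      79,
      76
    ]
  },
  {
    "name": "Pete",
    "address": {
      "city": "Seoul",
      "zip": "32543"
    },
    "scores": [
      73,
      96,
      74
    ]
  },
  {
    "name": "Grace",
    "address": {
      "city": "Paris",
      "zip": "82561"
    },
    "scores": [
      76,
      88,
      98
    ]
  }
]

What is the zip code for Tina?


Path: records[0].address.zip
Value: 39686

ANSWER: 39686


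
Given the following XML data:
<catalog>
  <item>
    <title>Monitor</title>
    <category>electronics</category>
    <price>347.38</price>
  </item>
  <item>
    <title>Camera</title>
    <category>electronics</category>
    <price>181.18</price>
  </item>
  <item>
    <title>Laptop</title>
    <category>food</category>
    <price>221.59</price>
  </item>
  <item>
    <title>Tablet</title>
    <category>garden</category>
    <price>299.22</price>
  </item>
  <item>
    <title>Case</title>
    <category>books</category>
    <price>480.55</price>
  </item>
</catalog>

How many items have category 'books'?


Scanning <item> elements for <category>books</category>:
  Item 5: Case -> MATCH
Count: 1

ANSWER: 1


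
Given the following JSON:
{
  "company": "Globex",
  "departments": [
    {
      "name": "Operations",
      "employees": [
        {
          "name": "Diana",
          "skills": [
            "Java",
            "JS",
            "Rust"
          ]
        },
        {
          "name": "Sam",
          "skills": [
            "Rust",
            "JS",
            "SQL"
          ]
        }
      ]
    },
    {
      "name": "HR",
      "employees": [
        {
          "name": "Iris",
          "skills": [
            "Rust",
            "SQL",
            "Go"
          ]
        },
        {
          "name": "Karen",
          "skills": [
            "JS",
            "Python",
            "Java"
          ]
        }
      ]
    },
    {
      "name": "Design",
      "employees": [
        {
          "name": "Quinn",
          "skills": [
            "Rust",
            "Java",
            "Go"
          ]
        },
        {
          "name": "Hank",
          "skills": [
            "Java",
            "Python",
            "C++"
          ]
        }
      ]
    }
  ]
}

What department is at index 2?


Path: departments[2].name
Value: Design

ANSWER: Design


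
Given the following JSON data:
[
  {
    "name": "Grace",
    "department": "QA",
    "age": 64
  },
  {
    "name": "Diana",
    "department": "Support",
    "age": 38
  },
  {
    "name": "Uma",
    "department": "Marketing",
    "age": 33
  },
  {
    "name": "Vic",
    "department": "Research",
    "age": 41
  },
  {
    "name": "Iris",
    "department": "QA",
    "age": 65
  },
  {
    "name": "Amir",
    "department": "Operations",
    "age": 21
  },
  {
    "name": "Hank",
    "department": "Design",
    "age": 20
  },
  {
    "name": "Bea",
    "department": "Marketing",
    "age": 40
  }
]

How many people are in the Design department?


Scanning records for department = Design
  Record 6: Hank
Count: 1

ANSWER: 1


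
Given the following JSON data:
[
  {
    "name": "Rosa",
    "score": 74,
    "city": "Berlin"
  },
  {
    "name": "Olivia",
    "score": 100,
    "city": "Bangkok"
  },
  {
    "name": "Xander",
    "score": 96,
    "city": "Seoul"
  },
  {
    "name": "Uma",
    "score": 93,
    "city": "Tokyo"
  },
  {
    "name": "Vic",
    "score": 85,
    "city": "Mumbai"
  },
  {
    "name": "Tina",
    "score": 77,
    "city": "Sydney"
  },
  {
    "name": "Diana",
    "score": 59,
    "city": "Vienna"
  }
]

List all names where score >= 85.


Filtering records where score >= 85:
  Rosa (score=74) -> no
  Olivia (score=100) -> YES
  Xander (score=96) -> YES
  Uma (score=93) -> YES
  Vic (score=85) -> YES
  Tina (score=77) -> no
  Diana (score=59) -> no


ANSWER: Olivia, Xander, Uma, Vic


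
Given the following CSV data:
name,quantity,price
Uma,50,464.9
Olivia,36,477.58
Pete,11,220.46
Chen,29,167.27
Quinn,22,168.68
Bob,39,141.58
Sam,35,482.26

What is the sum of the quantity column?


Values in 'quantity' column:
  Row 1: 50
  Row 2: 36
  Row 3: 11
  Row 4: 29
  Row 5: 22
  Row 6: 39
  Row 7: 35
Sum = 50 + 36 + 11 + 29 + 22 + 39 + 35 = 222

ANSWER: 222


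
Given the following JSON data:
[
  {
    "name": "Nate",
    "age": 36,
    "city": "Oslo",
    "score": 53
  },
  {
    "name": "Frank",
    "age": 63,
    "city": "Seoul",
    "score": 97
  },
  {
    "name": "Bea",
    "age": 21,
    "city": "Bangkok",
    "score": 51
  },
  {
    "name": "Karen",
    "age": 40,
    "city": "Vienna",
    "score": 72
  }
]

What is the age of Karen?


Looking up record where name = Karen
Record index: 3
Field 'age' = 40

ANSWER: 40


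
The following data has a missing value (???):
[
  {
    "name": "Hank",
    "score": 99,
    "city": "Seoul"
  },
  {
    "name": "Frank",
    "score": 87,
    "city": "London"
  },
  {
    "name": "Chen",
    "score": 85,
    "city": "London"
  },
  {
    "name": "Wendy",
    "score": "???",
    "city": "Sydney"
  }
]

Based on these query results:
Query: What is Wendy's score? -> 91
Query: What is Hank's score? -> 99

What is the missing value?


The missing value is Wendy's score
From query: Wendy's score = 91

ANSWER: 91


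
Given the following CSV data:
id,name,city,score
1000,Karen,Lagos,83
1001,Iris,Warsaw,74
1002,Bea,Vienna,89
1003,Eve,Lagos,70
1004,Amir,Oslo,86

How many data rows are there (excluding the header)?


Counting rows (excluding header):
Header: id,name,city,score
Data rows: 5

ANSWER: 5


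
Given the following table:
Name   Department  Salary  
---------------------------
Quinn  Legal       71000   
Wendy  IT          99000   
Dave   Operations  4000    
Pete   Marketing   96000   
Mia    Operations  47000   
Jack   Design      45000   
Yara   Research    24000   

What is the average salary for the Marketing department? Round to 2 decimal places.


Marketing department members:
  Pete: 96000
Sum = 96000
Count = 1
Average = 96000 / 1 = 96000.00

ANSWER: 96000.00


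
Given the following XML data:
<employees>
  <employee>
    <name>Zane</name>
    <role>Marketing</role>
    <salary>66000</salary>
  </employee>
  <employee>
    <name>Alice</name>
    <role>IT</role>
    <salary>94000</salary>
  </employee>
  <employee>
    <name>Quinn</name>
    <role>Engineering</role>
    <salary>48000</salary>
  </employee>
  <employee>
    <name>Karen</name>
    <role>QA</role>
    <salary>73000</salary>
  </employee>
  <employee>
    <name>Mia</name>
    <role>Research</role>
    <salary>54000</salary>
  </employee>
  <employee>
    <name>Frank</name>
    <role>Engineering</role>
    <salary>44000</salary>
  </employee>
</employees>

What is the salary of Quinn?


Searching for <employee> with <name>Quinn</name>
Found at position 3
<salary>48000</salary>

ANSWER: 48000


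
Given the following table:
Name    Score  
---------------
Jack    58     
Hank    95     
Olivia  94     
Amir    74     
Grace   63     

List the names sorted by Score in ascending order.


Sorting by Score (ascending):
  Jack: 58
  Grace: 63
  Amir: 74
  Olivia: 94
  Hank: 95


ANSWER: Jack, Grace, Amir, Olivia, Hank


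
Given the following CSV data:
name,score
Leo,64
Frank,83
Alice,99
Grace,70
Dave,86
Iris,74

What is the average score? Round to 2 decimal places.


Scores: 64, 83, 99, 70, 86, 74
Sum = 476
Count = 6
Average = 476 / 6 = 79.33

ANSWER: 79.33


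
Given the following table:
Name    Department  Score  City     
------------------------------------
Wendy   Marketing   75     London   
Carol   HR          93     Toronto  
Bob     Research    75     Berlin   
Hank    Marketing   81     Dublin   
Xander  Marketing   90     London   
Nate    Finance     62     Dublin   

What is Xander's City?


Row 5: Xander
City = London

ANSWER: London


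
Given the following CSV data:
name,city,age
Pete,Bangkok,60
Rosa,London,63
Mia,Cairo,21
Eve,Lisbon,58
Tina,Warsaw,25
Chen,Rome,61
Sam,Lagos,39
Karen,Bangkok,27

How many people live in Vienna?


Scanning city column for 'Vienna':
Total matches: 0

ANSWER: 0


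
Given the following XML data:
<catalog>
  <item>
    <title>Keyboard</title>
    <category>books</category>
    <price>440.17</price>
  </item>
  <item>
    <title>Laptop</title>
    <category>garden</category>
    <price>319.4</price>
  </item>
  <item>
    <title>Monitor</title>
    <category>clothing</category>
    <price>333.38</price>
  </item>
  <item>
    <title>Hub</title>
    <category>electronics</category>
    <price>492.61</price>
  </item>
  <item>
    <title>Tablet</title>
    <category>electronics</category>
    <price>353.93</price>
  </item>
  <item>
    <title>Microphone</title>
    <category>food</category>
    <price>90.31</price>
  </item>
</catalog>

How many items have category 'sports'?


Scanning <item> elements for <category>sports</category>:
Count: 0

ANSWER: 0


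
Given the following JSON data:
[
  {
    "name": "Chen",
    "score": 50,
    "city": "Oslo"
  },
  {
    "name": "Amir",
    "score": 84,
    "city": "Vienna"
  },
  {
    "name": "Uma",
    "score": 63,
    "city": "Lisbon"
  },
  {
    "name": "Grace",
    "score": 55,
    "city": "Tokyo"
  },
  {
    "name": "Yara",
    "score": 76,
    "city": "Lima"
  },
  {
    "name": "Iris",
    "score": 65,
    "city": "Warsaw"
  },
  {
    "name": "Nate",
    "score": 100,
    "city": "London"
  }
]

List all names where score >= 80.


Filtering records where score >= 80:
  Chen (score=50) -> no
  Amir (score=84) -> YES
  Uma (score=63) -> no
  Grace (score=55) -> no
  Yara (score=76) -> no
  Iris (score=65) -> no
  Nate (score=100) -> YES


ANSWER: Amir, Nate


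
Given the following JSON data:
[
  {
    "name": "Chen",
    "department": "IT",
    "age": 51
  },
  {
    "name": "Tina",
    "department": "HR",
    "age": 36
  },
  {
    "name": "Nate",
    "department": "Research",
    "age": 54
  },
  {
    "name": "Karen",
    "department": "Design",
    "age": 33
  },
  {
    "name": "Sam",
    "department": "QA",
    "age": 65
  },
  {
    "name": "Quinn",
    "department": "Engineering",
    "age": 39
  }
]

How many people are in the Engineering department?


Scanning records for department = Engineering
  Record 5: Quinn
Count: 1

ANSWER: 1


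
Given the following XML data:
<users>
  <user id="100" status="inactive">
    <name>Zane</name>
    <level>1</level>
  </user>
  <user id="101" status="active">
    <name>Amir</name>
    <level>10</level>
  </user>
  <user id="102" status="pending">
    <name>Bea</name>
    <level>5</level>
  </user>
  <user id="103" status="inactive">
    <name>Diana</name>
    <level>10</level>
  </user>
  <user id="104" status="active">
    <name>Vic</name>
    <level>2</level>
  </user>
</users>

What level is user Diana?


Finding user: Diana
<level>10</level>

ANSWER: 10


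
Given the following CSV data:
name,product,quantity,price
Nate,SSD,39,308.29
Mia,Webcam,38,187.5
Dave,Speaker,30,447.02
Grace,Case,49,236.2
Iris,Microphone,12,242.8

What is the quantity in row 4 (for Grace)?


Row 4: Grace
Column 'quantity' = 49

ANSWER: 49


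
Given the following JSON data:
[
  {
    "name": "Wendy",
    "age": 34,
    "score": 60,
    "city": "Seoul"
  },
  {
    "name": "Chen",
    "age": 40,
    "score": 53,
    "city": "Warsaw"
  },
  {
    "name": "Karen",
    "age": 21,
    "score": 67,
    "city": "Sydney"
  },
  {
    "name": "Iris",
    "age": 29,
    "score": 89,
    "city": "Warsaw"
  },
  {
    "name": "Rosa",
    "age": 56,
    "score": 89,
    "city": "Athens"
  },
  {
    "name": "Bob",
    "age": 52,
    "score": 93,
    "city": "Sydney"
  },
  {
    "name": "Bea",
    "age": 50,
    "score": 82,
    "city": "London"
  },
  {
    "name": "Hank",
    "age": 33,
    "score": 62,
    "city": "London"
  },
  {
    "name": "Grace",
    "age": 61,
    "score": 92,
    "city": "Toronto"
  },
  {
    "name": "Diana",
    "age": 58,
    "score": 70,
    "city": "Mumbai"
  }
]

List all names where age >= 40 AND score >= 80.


Checking both conditions:
  Wendy (age=34, score=60) -> no
  Chen (age=40, score=53) -> no
  Karen (age=21, score=67) -> no
  Iris (age=29, score=89) -> no
  Rosa (age=56, score=89) -> YES
  Bob (age=52, score=93) -> YES
  Bea (age=50, score=82) -> YES
  Hank (age=33, score=62) -> no
  Grace (age=61, score=92) -> YES
  Diana (age=58, score=70) -> no


ANSWER: Rosa, Bob, Bea, Grace


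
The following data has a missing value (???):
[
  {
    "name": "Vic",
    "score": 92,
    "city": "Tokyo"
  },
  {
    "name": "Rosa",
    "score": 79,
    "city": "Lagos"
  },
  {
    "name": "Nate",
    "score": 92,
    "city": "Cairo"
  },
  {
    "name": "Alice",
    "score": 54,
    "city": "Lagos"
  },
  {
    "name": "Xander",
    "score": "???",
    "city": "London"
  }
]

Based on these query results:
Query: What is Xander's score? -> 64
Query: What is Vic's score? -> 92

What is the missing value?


The missing value is Xander's score
From query: Xander's score = 64

ANSWER: 64


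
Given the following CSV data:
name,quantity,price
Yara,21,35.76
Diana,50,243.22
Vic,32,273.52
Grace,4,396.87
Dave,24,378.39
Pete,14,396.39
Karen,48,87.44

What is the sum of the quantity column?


Values in 'quantity' column:
  Row 1: 21
  Row 2: 50
  Row 3: 32
  Row 4: 4
  Row 5: 24
  Row 6: 14
  Row 7: 48
Sum = 21 + 50 + 32 + 4 + 24 + 14 + 48 = 193

ANSWER: 193


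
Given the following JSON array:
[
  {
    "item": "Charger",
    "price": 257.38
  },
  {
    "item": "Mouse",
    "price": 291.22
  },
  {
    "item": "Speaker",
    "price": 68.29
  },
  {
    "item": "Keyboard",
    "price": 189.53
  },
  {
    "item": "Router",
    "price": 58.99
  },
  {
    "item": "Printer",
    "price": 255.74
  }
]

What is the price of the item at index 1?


Array index 1 -> Mouse
price = 291.22

ANSWER: 291.22


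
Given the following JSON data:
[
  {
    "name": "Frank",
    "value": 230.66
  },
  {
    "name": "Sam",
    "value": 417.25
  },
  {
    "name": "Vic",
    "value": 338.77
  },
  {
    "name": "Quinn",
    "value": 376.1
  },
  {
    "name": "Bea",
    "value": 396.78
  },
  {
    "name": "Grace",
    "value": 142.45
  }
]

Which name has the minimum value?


Comparing values:
  Frank: 230.66
  Sam: 417.25
  Vic: 338.77
  Quinn: 376.1
  Bea: 396.78
  Grace: 142.45
Minimum: Grace (142.45)

ANSWER: Grace


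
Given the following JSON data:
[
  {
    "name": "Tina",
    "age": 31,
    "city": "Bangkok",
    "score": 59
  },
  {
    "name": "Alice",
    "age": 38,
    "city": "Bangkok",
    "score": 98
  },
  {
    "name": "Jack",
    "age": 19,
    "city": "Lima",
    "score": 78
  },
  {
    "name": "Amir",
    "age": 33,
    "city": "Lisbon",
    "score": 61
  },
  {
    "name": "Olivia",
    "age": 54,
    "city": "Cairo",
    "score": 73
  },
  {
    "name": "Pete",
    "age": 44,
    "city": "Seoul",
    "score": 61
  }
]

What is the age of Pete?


Looking up record where name = Pete
Record index: 5
Field 'age' = 44

ANSWER: 44


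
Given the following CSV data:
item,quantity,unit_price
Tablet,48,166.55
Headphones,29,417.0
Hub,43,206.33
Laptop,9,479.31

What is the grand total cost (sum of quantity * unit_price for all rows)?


Computing row totals:
  Tablet: 48 * 166.55 = 7994.4
  Headphones: 29 * 417.0 = 12093.0
  Hub: 43 * 206.33 = 8872.19
  Laptop: 9 * 479.31 = 4313.79
Grand total = 7994.4 + 12093.0 + 8872.19 + 4313.79 = 33273.38

ANSWER: 33273.38


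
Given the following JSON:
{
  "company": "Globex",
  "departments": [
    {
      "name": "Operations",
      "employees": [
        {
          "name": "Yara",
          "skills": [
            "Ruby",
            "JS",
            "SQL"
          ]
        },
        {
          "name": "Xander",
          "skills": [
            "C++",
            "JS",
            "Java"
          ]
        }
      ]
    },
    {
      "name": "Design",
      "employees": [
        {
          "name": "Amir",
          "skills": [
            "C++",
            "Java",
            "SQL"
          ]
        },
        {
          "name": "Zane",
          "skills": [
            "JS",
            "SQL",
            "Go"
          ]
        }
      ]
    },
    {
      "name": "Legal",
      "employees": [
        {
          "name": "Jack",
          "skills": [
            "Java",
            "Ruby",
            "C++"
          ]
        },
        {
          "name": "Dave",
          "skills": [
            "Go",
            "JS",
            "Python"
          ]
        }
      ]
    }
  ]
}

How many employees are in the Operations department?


Path: departments[0].employees
Count: 2

ANSWER: 2


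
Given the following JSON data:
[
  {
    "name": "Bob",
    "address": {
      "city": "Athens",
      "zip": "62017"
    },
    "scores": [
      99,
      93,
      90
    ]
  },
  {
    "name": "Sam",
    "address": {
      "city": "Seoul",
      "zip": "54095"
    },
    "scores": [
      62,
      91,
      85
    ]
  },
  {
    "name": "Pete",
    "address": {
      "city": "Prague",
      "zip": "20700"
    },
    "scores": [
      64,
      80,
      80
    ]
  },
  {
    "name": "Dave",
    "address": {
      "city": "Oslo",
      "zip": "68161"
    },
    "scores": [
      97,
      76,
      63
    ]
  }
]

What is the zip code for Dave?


Path: records[3].address.zip
Value: 68161

ANSWER: 68161


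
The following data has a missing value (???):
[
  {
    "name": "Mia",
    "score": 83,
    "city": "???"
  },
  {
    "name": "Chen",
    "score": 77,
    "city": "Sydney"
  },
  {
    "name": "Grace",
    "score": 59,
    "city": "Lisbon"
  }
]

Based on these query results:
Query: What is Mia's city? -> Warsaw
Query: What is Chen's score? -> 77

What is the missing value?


The missing value is Mia's city
From query: Mia's city = Warsaw

ANSWER: Warsaw


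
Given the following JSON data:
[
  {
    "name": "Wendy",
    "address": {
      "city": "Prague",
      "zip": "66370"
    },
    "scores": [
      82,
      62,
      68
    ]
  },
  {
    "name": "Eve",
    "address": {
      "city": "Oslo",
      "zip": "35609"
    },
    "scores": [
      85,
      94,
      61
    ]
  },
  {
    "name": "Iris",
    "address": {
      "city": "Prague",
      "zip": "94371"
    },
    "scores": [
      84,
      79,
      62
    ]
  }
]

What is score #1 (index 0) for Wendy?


Path: records[0].scores[0]
Value: 82

ANSWER: 82


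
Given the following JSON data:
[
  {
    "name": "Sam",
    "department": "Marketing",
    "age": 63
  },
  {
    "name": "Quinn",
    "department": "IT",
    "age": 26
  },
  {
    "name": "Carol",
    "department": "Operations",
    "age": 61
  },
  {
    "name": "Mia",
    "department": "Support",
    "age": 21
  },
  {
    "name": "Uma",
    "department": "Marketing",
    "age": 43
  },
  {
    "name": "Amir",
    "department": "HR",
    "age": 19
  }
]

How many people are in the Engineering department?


Scanning records for department = Engineering
  No matches found
Count: 0

ANSWER: 0


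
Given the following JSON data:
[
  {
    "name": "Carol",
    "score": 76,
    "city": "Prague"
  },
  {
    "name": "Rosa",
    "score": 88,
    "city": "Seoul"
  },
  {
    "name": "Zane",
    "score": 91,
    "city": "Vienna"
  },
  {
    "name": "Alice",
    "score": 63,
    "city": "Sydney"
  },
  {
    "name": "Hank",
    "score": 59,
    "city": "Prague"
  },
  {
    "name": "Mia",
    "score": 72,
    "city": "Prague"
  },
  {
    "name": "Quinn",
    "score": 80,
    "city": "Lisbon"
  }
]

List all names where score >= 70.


Filtering records where score >= 70:
  Carol (score=76) -> YES
  Rosa (score=88) -> YES
  Zane (score=91) -> YES
  Alice (score=63) -> no
  Hank (score=59) -> no
  Mia (score=72) -> YES
  Quinn (score=80) -> YES


ANSWER: Carol, Rosa, Zane, Mia, Quinn
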